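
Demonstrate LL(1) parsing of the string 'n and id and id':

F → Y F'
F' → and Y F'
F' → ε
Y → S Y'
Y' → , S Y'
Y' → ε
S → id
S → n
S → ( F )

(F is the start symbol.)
LL(1) parsing maintains a stack (initially the start symbol over $) and the input. At each step: if the stack top is a terminal, match it against the current input token; if it is a non-terminal N, replace it with the RHS of M[N, lookahead] (the unique production whose predict set contains the lookahead).

Stack is shown with the top on the left.

Stack       Input              Action
-------------------------------------
F $         n and id and id $  output F → Y F'
Y F' $      n and id and id $  output Y → S Y'
S Y' F' $   n and id and id $  output S → n
n Y' F' $   n and id and id $  match 'n'
Y' F' $     and id and id $    output Y' → ε
F' $        and id and id $    output F' → and Y F'
and Y F' $  and id and id $    match 'and'
Y F' $      id and id $        output Y → S Y'
S Y' F' $   id and id $        output S → id
id Y' F' $  id and id $        match 'id'
Y' F' $     and id $           output Y' → ε
F' $        and id $           output F' → and Y F'
and Y F' $  and id $           match 'and'
Y F' $      id $               output Y → S Y'
S Y' F' $   id $               output S → id
id Y' F' $  id $               match 'id'
Y' F' $     $                  output Y' → ε
F' $        $                  output F' → ε
$           $                  accept

The string is accepted.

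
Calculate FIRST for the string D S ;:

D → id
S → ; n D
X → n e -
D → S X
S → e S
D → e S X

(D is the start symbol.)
{ ';', 'e', 'id' }

FIRST sets of the non-terminals involved (from the grammar, by fixed-point iteration):
  FIRST(D) = { ';', 'e', 'id' }

To compute FIRST(D S ;), process the symbols left to right:
Symbol D is a non-terminal. Add FIRST(D) \ {ε} = { ';', 'e', 'id' }
D is not nullable (ε ∉ FIRST(D)), so stop here.
FIRST(D S ;) = { ';', 'e', 'id' }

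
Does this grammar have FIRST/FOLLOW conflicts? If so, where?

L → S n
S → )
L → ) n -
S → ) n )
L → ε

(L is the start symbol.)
A FIRST/FOLLOW conflict occurs when a non-terminal N has a nullable alternative N → β (β ⇒* ε) and another alternative N → α with FIRST(α) ∩ FOLLOW(N) ≠ ∅: on such a lookahead the parser cannot decide between expanding α and letting N vanish via β.

Nullable non-terminals: L.
FIRST sets used below: FIRST(S) = { ')' }

L: nullable alternative(s) L → ε; FOLLOW(L) = { $ }
  L → S n: FIRST \ {ε} = { ')' } — disjoint from FOLLOW(L)
  L → ) n -: FIRST \ {ε} = { ')' } — disjoint from FOLLOW(L)
  L → ε: FIRST \ {ε} = { } — this is the only nullable alternative, skip

S has no nullable alternative, so no FIRST/FOLLOW check is needed there.

No FIRST/FOLLOW conflicts found.

Answer: No FIRST/FOLLOW conflicts.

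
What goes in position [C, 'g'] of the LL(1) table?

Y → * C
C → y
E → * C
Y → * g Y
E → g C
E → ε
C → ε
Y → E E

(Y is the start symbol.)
To find M[C, 'g'], we find productions for C where 'g' is in the predict set (PREDICT(N → α) = (FIRST(α) \ {ε}) ∪ (FOLLOW(N) if α ⇒* ε)).

Relevant sets:
  FOLLOW(C) = { $, '*', 'g' }

C → y: PREDICT = { 'y' }
C → ε: PREDICT = { $, '*', 'g' }
  'g' is in predict set, so this production goes in M[C, 'g']

M[C, 'g'] = C → ε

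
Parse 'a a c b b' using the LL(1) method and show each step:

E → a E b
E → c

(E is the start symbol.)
LL(1) parsing maintains a stack (initially the start symbol over $) and the input. At each step: if the stack top is a terminal, match it against the current input token; if it is a non-terminal N, replace it with the RHS of M[N, lookahead] (the unique production whose predict set contains the lookahead).

Stack is shown with the top on the left.

Stack      Input        Action
------------------------------
E $        a a c b b $  output E → a E b
a E b $    a a c b b $  match 'a'
E b $      a c b b $    output E → a E b
a E b b $  a c b b $    match 'a'
E b b $    c b b $      output E → c
c b b $    c b b $      match 'c'
b b $      b b $        match 'b'
b $        b $          match 'b'
$          $            accept

The string is accepted.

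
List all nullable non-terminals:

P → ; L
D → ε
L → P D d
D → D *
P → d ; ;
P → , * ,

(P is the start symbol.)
A non-terminal is nullable if it can derive ε (the empty string): either it has an ε-production, or it has a production whose right-hand side consists entirely of nullable non-terminals.

ε-productions: D → ε
So D is immediately nullable.
No further non-terminal can be added: every production for the remaining non-terminals contains a terminal or a non-nullable non-terminal.
Nullable = { 'D' }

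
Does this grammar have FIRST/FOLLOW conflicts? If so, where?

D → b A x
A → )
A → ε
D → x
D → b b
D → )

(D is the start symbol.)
Nullable non-terminals: A.

A: nullable alternative(s) A → ε; FOLLOW(A) = { 'x' }
  A → ): FIRST \ {ε} = { ')' } — disjoint from FOLLOW(A)
  A → ε: FIRST \ {ε} = { } — this is the only nullable alternative, skip

D has no nullable alternative, so no FIRST/FOLLOW check is needed there.

No FIRST/FOLLOW conflicts found.

Answer: No FIRST/FOLLOW conflicts.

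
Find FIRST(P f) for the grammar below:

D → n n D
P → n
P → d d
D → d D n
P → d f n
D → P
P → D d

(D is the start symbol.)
{ 'd', 'n' }

FIRST sets of the non-terminals involved (from the grammar, by fixed-point iteration):
  FIRST(P) = { 'd', 'n' }

To compute FIRST(P f), process the symbols left to right:
Symbol P is a non-terminal. Add FIRST(P) \ {ε} = { 'd', 'n' }
P is not nullable (ε ∉ FIRST(P)), so stop here.
FIRST(P f) = { 'd', 'n' }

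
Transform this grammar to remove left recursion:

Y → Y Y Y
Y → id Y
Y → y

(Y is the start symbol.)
Y → id Y Y'
Y → y Y'
Y' → Y Y Y'
Y' → ε

Y is directly left-recursive. The standard transformation for
  A → A α₁ | ... | A α_m | β₁ | ... | β_n
is
  A  → β₁ A' | ... | β_n A'
  A' → α₁ A' | ... | α_m A' | ε

Y → id Y becomes Y → id Y Y'
Y → y becomes Y → y Y'
Y → Y Y Y becomes Y' → Y Y Y'
Add Y' → ε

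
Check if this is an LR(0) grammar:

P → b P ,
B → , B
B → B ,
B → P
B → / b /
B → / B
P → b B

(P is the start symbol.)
Augment with P' → P and build the canonical LR(0) collection (I0 = CLOSURE({[P' → . P]}), then GOTO on every symbol after a dot until no new states appear). It has 14 states:
  I0: { [P → . b B], [P → . b P ,], [P' → . P] }  — shift
  I1: { [P' → P .] }  — accept
  I2: { [B → . , B], [B → . / B], [B → . / b /], [B → . B ,], [B → . P], [P → . b B], [P → . b P ,], [P → b . B], [P → b . P ,] }  — shift
  I3: { [B → , . B], [B → . , B], [B → . / B], [B → . / b /], [B → . B ,], [B → . P], [P → . b B], [P → . b P ,] }  — shift
  I4: { [B → . , B], [B → . / B], [B → . / b /], [B → . B ,], [B → . P], [B → / . B], [B → / . b /], [P → . b B], [P → . b P ,] }  — shift
  I5: { [B → B . ,], [P → b B .] }  — shift, reduce
  I6: { [B → P .], [P → b P . ,] }  — shift, reduce
  I7: { [P → b P , .] }  — reduce
  I8: { [B → B , .] }  — reduce
  I9: { [B → / B .], [B → B . ,] }  — shift, reduce
  I10: { [B → P .] }  — reduce
  I11: { [B → . , B], [B → . / B], [B → . / b /], [B → . B ,], [B → . P], [B → / b . /], [P → . b B], [P → . b P ,], [P → b . B], [P → b . P ,] }  — shift
  I12: { [B → . , B], [B → . / B], [B → . / b /], [B → . B ,], [B → . P], [B → / . B], [B → / . b /], [B → / b / .], [P → . b B], [P → . b P ,] }  — shift, reduce
  I13: { [B → , B .], [B → B . ,] }  — shift, reduce

Conflict in state I5:
  Shift-reduce conflict between [P → b B .] and [B → B . ,]
So the grammar is NOT LR(0).

Answer: No. Shift-reduce conflict between [P → b B .] and [B → B . ,]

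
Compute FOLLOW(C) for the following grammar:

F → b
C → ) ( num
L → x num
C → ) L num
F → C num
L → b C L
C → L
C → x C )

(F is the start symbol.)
To compute FOLLOW(C), find every occurrence of C on a right-hand side N → α C β: add FIRST(β) \ {ε}, and if β is empty or nullable also add FOLLOW(N). Iterate to a fixed point.

In F → C num: C is followed by num, add FIRST(num) \ {ε} = { 'num' }
In L → b C L: C is followed by L, add FIRST(L) \ {ε} = { 'b', 'x' }
In C → x C ): C is followed by ')', add FIRST(')') \ {ε} = { ')' }

Taking the union: FOLLOW(C) = { ')', 'b', 'num', 'x' }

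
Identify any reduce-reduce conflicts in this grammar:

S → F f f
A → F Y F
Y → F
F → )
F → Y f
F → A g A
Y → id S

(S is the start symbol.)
A reduce-reduce conflict occurs when an LR(0) state has two complete items [A → α .] and [B → β .] — both call for a reduction, and with no lookahead the parser cannot choose between them.

Augment with S' → S and build the canonical LR(0) collection (I0 = CLOSURE({[S' → . S]}), then GOTO on every symbol after a dot until no new states appear). It has 16 states:
  I0: { [A → . F Y F], [F → . )], [F → . A g A], [F → . Y f], [S → . F f f], [S' → . S], [Y → . F], [Y → . id S] }  — shift
  I1: { [F → ) .] }  — reduce
  I2: { [F → A . g A] }  — shift
  I3: { [A → . F Y F], [A → F . Y F], [F → . )], [F → . A g A], [F → . Y f], [S → F . f f], [Y → . F], [Y → . id S], [Y → F .] }  — shift, reduce
  I4: { [S' → S .] }  — accept
  I5: { [F → Y . f] }  — shift
  I6: { [A → . F Y F], [F → . )], [F → . A g A], [F → . Y f], [S → . F f f], [Y → . F], [Y → . id S], [Y → id . S] }  — shift
  I7: { [Y → id S .] }  — reduce
  I8: { [F → Y f .] }  — reduce
  I9: { [A → . F Y F], [A → F . Y F], [F → . )], [F → . A g A], [F → . Y f], [Y → . F], [Y → . id S], [Y → F .] }  — shift, reduce
  I10: { [A → . F Y F], [A → F Y . F], [F → . )], [F → . A g A], [F → . Y f], [F → Y . f], [Y → . F], [Y → . id S] }  — shift
  I11: { [S → F f . f] }  — shift
  I12: { [S → F f f .] }  — reduce
  I13: { [A → . F Y F], [A → F . Y F], [A → F Y F .], [F → . )], [F → . A g A], [F → . Y f], [Y → . F], [Y → . id S], [Y → F .] }  — shift, 2 reduces
  I14: { [A → . F Y F], [F → . )], [F → . A g A], [F → . Y f], [F → A g . A], [Y → . F], [Y → . id S] }  — shift
  I15: { [F → A . g A], [F → A g A .] }  — shift, reduce

I13 contains complete items [A → F Y F .], [Y → F .] — reduce-reduce conflict.

Answer: Yes — I13: [A → F Y F .] vs [Y → F .]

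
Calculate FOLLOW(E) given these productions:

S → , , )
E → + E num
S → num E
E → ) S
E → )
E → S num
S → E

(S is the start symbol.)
{ $, 'num' }

In E → + E num: E is followed by num, add FIRST(num) \ {ε} = { 'num' }
In S → num E: E is at the end, add FOLLOW(S)
In S → E: E is at the end, add FOLLOW(S)

The FOLLOW sets referred to above (computed the same way, to a fixed point):
  FOLLOW(S) = { $, 'num' }

Taking the union: FOLLOW(E) = { $, 'num' }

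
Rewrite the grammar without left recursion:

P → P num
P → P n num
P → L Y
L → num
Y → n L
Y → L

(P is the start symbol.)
P is directly left-recursive. The standard transformation for
  A → A α₁ | ... | A α_m | β₁ | ... | β_n
is
  A  → β₁ A' | ... | β_n A'
  A' → α₁ A' | ... | α_m A' | ε

P → L Y becomes P → L Y P'
P → P num becomes P' → num P'
P → P n num becomes P' → n num P'
Add P' → ε

Productions for other non-terminals are unchanged:
  L → num
  Y → n L
  Y → L

Resulting grammar:
P → L Y P'
P' → num P'
P' → n num P'
P' → ε
L → num
Y → n L
Y → L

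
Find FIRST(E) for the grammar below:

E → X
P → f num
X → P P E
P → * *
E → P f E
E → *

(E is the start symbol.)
{ '*', 'f' }

FIRST sets of the other non-terminals involved (by the same procedure, iterated to a fixed point):
  FIRST(X) = { '*', 'f' }
  FIRST(P) = { '*', 'f' }

From E → X:
  - X is a non-terminal: add FIRST(X) \ {ε} = { '*', 'f' }
    X is not nullable, so stop
From E → P f E:
  - P is a non-terminal: add FIRST(P) \ {ε} = { '*', 'f' }
    P is not nullable, so stop
From E → *:
  - '*' is a terminal: add '*' and stop

Collecting: FIRST(E) = { '*', 'f' }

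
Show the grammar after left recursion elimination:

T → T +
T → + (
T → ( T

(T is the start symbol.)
T → + ( T'
T → ( T T'
T' → + T'
T' → ε

T is directly left-recursive. The standard transformation for
  A → A α₁ | ... | A α_m | β₁ | ... | β_n
is
  A  → β₁ A' | ... | β_n A'
  A' → α₁ A' | ... | α_m A' | ε

T → + ( becomes T → + ( T'
T → ( T becomes T → ( T T'
T → T + becomes T' → + T'
Add T' → ε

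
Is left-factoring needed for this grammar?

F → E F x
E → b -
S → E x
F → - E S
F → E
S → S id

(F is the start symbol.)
Left-factoring is needed when two productions for the same non-terminal
share a common prefix on the right-hand side.

Productions for F:
  F → E F x
  F → - E S
  F → E
Productions for S:
  S → E x
  S → S id

Found common prefix 'E' in productions for F

Answer: Yes, F has productions with common prefix 'E'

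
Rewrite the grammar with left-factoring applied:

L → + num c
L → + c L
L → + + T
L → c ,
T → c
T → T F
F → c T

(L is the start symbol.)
Left-factoring transforms A → αβ₁ | αβ₂ into A → αA' and A' → β₁ | β₂
(α is the longest common prefix among the alternatives). Repeat until
no nonterminal has two alternatives with a common prefix.

Round 1: L has alternatives sharing prefix '+'. Introduce L': L → + L'
  Add: L' → num c
  Add: L' → c L
  Add: L' → + T

No remaining common prefixes — done.

Resulting grammar:
L → + L'
L' → num c
L' → c L
L' → + T
L → c ,
T → c
T → T F
F → c T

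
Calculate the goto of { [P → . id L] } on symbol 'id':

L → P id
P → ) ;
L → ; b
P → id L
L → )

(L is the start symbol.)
GOTO(I, 'id') = CLOSURE({ [A → αX.β] : [A → α.Xβ] ∈ I, X = 'id' })

Items with dot before 'id', with the dot advanced:
  [P → . id L] → [P → id . L]
Closure of the advanced items:
  [P → id . L] has the dot before L: add [L → . P id], [L → . ; b], [L → . )]
  [L → . P id] has the dot before P: add [P → . ) ;], [P → . id L]

GOTO = { [L → . )], [L → . ; b], [L → . P id], [P → . ) ;], [P → . id L], [P → id . L] }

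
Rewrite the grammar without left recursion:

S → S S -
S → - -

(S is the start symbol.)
S is directly left-recursive. The standard transformation for
  A → A α₁ | ... | A α_m | β₁ | ... | β_n
is
  A  → β₁ A' | ... | β_n A'
  A' → α₁ A' | ... | α_m A' | ε

S → - - becomes S → - - S'
S → S S - becomes S' → S - S'
Add S' → ε

Resulting grammar:
S → - - S'
S' → S - S'
S' → ε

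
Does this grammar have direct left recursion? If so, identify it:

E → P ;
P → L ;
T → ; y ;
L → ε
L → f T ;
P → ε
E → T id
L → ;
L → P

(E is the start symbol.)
No direct left recursion

E → P ;: starts with P
P → L ;: starts with L
T → ; y ;: starts with ';'
L → ε: starts with ε
L → f T ;: starts with f
P → ε: starts with ε
E → T id: starts with T
L → ;: starts with ';'
L → P: starts with P

No direct left recursion found.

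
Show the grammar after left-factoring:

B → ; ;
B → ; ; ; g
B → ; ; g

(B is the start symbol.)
Left-factoring transforms A → αβ₁ | αβ₂ into A → αA' and A' → β₁ | β₂
(α is the longest common prefix among the alternatives). Repeat until
no nonterminal has two alternatives with a common prefix.

Round 1: B has alternatives sharing prefix '; ;'. Introduce B': B → ; ; B'
  Add: B' → ε
  Add: B' → ; g
  Add: B' → g

No remaining common prefixes — done.

Resulting grammar:
B → ; ; B'
B' → ε
B' → ; g
B' → g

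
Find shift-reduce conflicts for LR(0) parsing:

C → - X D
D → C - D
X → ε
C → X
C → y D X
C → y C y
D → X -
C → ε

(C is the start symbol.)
Augment with C' → C and build the canonical LR(0) collection (I0 = CLOSURE({[C' → . C]}), then GOTO on every symbol after a dot until no new states appear). It has 16 states:
  I0: { [C → . - X D], [C → . X], [C → . y C y], [C → . y D X], [C → .], [C' → . C], [X → .] }  — shift, 2 reduces
  I1: { [C → - . X D], [X → .] }  — reduce
  I2: { [C' → C .] }  — accept
  I3: { [C → X .] }  — reduce
  I4: { [C → . - X D], [C → . X], [C → . y C y], [C → . y D X], [C → .], [C → y . C y], [C → y . D X], [D → . C - D], [D → . X -], [X → .] }  — shift, 2 reduces
  I5: { [C → y C . y], [D → C . - D] }  — shift
  I6: { [C → y D . X], [X → .] }  — reduce
  I7: { [C → X .], [D → X . -] }  — shift, reduce
  I8: { [D → X - .] }  — reduce
  I9: { [C → y D X .] }  — reduce
  I10: { [C → . - X D], [C → . X], [C → . y C y], [C → . y D X], [C → .], [D → . C - D], [D → . X -], [D → C - . D], [X → .] }  — shift, 2 reduces
  I11: { [C → y C y .] }  — reduce
  I12: { [D → C . - D] }  — shift
  I13: { [D → C - D .] }  — reduce
  I14: { [C → - X . D], [C → . - X D], [C → . X], [C → . y C y], [C → . y D X], [C → .], [D → . C - D], [D → . X -], [X → .] }  — shift, 2 reduces
  I15: { [C → - X D .] }  — reduce

I0 contains reduce items [C → .], [X → .] and shift items [C → . - X D], [C → . y C y], [C → . y D X] — shift-reduce conflict.
I4 contains reduce items [C → .], [X → .] and shift items [C → . - X D], [C → . y C y], [C → . y D X] — shift-reduce conflict.
I7 contains reduce item [C → X .] and shift item [D → X . -] — shift-reduce conflict.
I10 contains reduce items [C → .], [X → .] and shift items [C → . - X D], [C → . y C y], [C → . y D X] — shift-reduce conflict.
I14 contains reduce items [C → .], [X → .] and shift items [C → . - X D], [C → . y C y], [C → . y D X] — shift-reduce conflict.

Answer: Yes — I0: [C → .] vs [C → . - X D]; I4: [C → .] vs [C → . - X D]; I7: [C → X .] vs [D → X . -]; I10: [C → .] vs [C → . - X D]; I14: [C → .] vs [C → . - X D]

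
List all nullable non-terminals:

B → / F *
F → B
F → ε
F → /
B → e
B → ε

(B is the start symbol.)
{ 'B', 'F' }

A non-terminal is nullable if it can derive ε (the empty string): either it has an ε-production, or it has a production whose right-hand side consists entirely of nullable non-terminals.

ε-productions: F → ε, B → ε
So F, B are immediately nullable.
Every non-terminal is now nullable.
Nullable = { 'B', 'F' }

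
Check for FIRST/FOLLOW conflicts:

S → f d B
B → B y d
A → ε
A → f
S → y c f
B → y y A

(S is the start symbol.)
No FIRST/FOLLOW conflicts.

A FIRST/FOLLOW conflict occurs when a non-terminal N has a nullable alternative N → β (β ⇒* ε) and another alternative N → α with FIRST(α) ∩ FOLLOW(N) ≠ ∅: on such a lookahead the parser cannot decide between expanding α and letting N vanish via β.

Nullable non-terminals: A.

A: nullable alternative(s) A → ε; FOLLOW(A) = { $, 'y' }
  A → ε: FIRST \ {ε} = { } — this is the only nullable alternative, skip
  A → f: FIRST \ {ε} = { 'f' } — disjoint from FOLLOW(A)

B, S have no nullable alternative, so no FIRST/FOLLOW check is needed there.

No FIRST/FOLLOW conflicts found.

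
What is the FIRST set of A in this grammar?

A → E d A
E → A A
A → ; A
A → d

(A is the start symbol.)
{ ';', 'd' }

To compute FIRST(A), examine every production with A on the left-hand side, reading each right-hand side left to right until a non-nullable symbol is reached.

FIRST sets of the other non-terminals involved (by the same procedure, iterated to a fixed point):
  FIRST(E) = { ';', 'd' }

From A → E d A:
  - E is a non-terminal: add FIRST(E) \ {ε} = { ';', 'd' }
    E is not nullable, so stop
From A → ; A:
  - ';' is a terminal: add ';' and stop
From A → d:
  - d is a terminal: add 'd' and stop

Collecting: FIRST(A) = { ';', 'd' }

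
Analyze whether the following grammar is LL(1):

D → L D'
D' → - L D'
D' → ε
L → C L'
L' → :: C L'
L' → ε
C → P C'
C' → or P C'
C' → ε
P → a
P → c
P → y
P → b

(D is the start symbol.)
Relevant sets:
  FOLLOW(D') = { $ }
  FOLLOW(L') = { $, '-' }
  FOLLOW(C') = { $, '-', '::' }

For D':
  PREDICT(D' → '-' L D') = { '-' }
  PREDICT(D' → ε) = { $ }
For L':
  PREDICT(L' → :: C L') = { '::' }
  PREDICT(L' → ε) = { $, '-' }
For C':
  PREDICT(C' → or P C') = { 'or' }
  PREDICT(C' → ε) = { $, '-', '::' }
For P:
  PREDICT(P → a) = { 'a' }
  PREDICT(P → c) = { 'c' }
  PREDICT(P → y) = { 'y' }
  PREDICT(P → b) = { 'b' }
D, L, C have a single production, so nothing to check there.

All predict sets are disjoint. The grammar IS LL(1).

Answer: Yes, the grammar is LL(1).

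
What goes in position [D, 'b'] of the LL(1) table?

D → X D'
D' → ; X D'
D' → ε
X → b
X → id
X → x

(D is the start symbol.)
To find M[D, 'b'], we find productions for D where 'b' is in the predict set (PREDICT(N → α) = (FIRST(α) \ {ε}) ∪ (FOLLOW(N) if α ⇒* ε)).

Relevant sets:
  FIRST(X) = { 'b', 'id', 'x' }

D → X D': PREDICT = { 'b', 'id', 'x' }
  'b' is in predict set, so this production goes in M[D, 'b']

M[D, 'b'] = D → X D'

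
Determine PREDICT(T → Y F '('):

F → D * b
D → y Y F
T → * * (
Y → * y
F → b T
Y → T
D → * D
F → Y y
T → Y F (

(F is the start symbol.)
{ '*' }

PREDICT(T → Y F '(') = (FIRST(RHS) \ {ε}) ∪ (FOLLOW(T) if ε ∈ FIRST(RHS), i.e. RHS ⇒* ε)
FIRST(Y) = { '*' }
FIRST(Y F '(') = { '*' }
ε ∉ FIRST(Y F '('), so FOLLOW(T) is not added.
PREDICT(T → Y F '(') = { '*' }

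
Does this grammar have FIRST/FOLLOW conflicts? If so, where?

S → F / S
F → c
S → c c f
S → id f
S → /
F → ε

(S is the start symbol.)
A FIRST/FOLLOW conflict occurs when a non-terminal N has a nullable alternative N → β (β ⇒* ε) and another alternative N → α with FIRST(α) ∩ FOLLOW(N) ≠ ∅: on such a lookahead the parser cannot decide between expanding α and letting N vanish via β.

Nullable non-terminals: F.

F: nullable alternative(s) F → ε; FOLLOW(F) = { '/' }
  F → c: FIRST \ {ε} = { 'c' } — disjoint from FOLLOW(F)
  F → ε: FIRST \ {ε} = { } — this is the only nullable alternative, skip

S has no nullable alternative, so no FIRST/FOLLOW check is needed there.

No FIRST/FOLLOW conflicts found.

Answer: No FIRST/FOLLOW conflicts.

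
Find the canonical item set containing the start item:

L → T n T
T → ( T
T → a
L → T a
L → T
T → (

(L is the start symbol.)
First, augment the grammar with L' → L
I₀ = CLOSURE({ [L' → . L] }):
  [L' → . L] has the dot before L: add [L → . T n T], [L → . T a], [L → . T]
  [L → . T n T] has the dot before T: add [T → . ( T], [T → . a], [T → . (]
No further items can be added.

I₀ = { [L → . T a], [L → . T n T], [L → . T], [L' → . L], [T → . ( T], [T → . (], [T → . a] }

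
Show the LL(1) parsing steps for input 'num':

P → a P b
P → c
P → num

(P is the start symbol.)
LL(1) parsing maintains a stack (initially the start symbol over $) and the input. At each step: if the stack top is a terminal, match it against the current input token; if it is a non-terminal N, replace it with the RHS of M[N, lookahead] (the unique production whose predict set contains the lookahead).

Stack is shown with the top on the left.

Stack  Input  Action
--------------------
P $    num $  output P → num
num $  num $  match 'num'
$      $      accept

The string is accepted.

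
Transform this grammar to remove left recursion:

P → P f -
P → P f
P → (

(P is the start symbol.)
P → ( P'
P' → f - P'
P' → f P'
P' → ε

P is directly left-recursive. The standard transformation for
  A → A α₁ | ... | A α_m | β₁ | ... | β_n
is
  A  → β₁ A' | ... | β_n A'
  A' → α₁ A' | ... | α_m A' | ε

P → ( becomes P → ( P'
P → P f - becomes P' → f - P'
P → P f becomes P' → f P'
Add P' → ε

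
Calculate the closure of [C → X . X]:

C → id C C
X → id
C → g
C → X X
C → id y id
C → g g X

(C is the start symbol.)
{ [C → X . X], [X → . id] }

Start with: [C → X . X]
  [C → X . X] has the dot before X: add [X → . id]
No further items can be added.

CLOSURE = { [C → X . X], [X → . id] }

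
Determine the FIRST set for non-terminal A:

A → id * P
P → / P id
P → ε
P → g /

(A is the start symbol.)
To compute FIRST(A), examine every production with A on the left-hand side, reading each right-hand side left to right until a non-nullable symbol is reached.

From A → id * P:
  - id is a terminal: add 'id' and stop

Collecting: FIRST(A) = { 'id' }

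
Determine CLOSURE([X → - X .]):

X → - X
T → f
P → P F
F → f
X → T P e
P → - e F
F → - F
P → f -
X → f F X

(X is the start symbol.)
{ [X → - X .] }

Start with: [X → - X .]
The dot is at the end, so nothing is added.

CLOSURE = { [X → - X .] }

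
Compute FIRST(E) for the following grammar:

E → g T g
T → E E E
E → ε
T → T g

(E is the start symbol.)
{ 'g', ε }

From E → g T g:
  - g is a terminal: add 'g' and stop
From E → ε:
  - ε-production, so ε ∈ FIRST(E)

Collecting: FIRST(E) = { 'g', ε }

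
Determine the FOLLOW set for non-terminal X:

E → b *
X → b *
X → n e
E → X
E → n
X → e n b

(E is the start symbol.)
{ $ }

To compute FOLLOW(X), find every occurrence of X on a right-hand side N → α X β: add FIRST(β) \ {ε}, and if β is empty or nullable also add FOLLOW(N). Iterate to a fixed point.

In E → X: X is at the end, add FOLLOW(E)

The FOLLOW sets referred to above (computed the same way, to a fixed point):
  FOLLOW(E) = { $ }

Taking the union: FOLLOW(X) = { $ }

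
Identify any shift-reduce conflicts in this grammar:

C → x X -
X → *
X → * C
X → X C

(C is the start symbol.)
Augment with C' → C and build the canonical LR(0) collection (I0 = CLOSURE({[C' → . C]}), then GOTO on every symbol after a dot until no new states appear). It has 8 states:
  I0: { [C → . x X -], [C' → . C] }  — shift
  I1: { [C' → C .] }  — accept
  I2: { [C → x . X -], [X → . * C], [X → . *], [X → . X C] }  — shift
  I3: { [C → . x X -], [X → * . C], [X → * .] }  — shift, reduce
  I4: { [C → . x X -], [C → x X . -], [X → X . C] }  — shift
  I5: { [C → x X - .] }  — reduce
  I6: { [X → X C .] }  — reduce
  I7: { [X → * C .] }  — reduce

I3 contains reduce item [X → * .] and shift item [C → . x X -] — shift-reduce conflict.

Answer: Yes — I3: [X → * .] vs [C → . x X -]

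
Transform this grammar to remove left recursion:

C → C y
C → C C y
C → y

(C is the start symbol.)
C is directly left-recursive. The standard transformation for
  A → A α₁ | ... | A α_m | β₁ | ... | β_n
is
  A  → β₁ A' | ... | β_n A'
  A' → α₁ A' | ... | α_m A' | ε

C → y becomes C → y C'
C → C y becomes C' → y C'
C → C C y becomes C' → C y C'
Add C' → ε

Resulting grammar:
C → y C'
C' → y C'
C' → C y C'
C' → ε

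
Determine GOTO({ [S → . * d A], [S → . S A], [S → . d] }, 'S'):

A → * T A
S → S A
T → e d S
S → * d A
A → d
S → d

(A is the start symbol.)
GOTO(I, 'S') = CLOSURE({ [A → αX.β] : [A → α.Xβ] ∈ I, X = 'S' })

Items with dot before 'S', with the dot advanced:
  [S → . S A] → [S → S . A]
Closure of the advanced items:
  [S → S . A] has the dot before A: add [A → . * T A], [A → . d]

GOTO = { [A → . * T A], [A → . d], [S → S . A] }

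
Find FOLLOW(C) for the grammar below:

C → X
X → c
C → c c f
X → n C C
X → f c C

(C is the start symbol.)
{ $, 'c', 'f', 'n' }

To compute FOLLOW(C), find every occurrence of C on a right-hand side N → α C β: add FIRST(β) \ {ε}, and if β is empty or nullable also add FOLLOW(N). Iterate to a fixed point.

C is the start symbol, so $ ∈ FOLLOW(C).
In X → n C C: C is followed by C, add FIRST(C) \ {ε} = { 'c', 'f', 'n' }
In X → n C C: C is at the end, add FOLLOW(X)
In X → f c C: C is at the end, add FOLLOW(X)

The FOLLOW sets referred to above (computed the same way, to a fixed point):
  FOLLOW(X) = { $, 'c', 'f', 'n' }

Taking the union: FOLLOW(C) = { $, 'c', 'f', 'n' }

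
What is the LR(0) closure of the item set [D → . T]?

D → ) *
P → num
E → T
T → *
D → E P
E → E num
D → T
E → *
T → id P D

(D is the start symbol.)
To compute CLOSURE, for each item [A → α.Bβ] where B is a non-terminal, add [B → .γ] for all productions B → γ; repeat for the newly added items until nothing changes.

Start with: [D → . T]
  [D → . T] has the dot before T: add [T → . *], [T → . id P D]
No further items can be added.

CLOSURE = { [D → . T], [T → . *], [T → . id P D] }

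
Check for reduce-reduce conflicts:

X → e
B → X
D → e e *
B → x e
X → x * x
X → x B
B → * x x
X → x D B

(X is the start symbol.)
Yes — I10: [B → x e .] vs [X → e .]

A reduce-reduce conflict occurs when an LR(0) state has two complete items [A → α .] and [B → β .] — both call for a reduction, and with no lookahead the parser cannot choose between them.

Augment with X' → X and build the canonical LR(0) collection (I0 = CLOSURE({[X' → . X]}), then GOTO on every symbol after a dot until no new states appear). It has 18 states:
  I0: { [X → . e], [X → . x * x], [X → . x B], [X → . x D B], [X' → . X] }  — shift
  I1: { [X' → X .] }  — accept
  I2: { [X → e .] }  — reduce
  I3: { [B → . * x x], [B → . X], [B → . x e], [D → . e e *], [X → . e], [X → . x * x], [X → . x B], [X → . x D B], [X → x . * x], [X → x . B], [X → x . D B] }  — shift
  I4: { [B → * . x x], [X → x * . x] }  — shift
  I5: { [X → x B .] }  — reduce
  I6: { [B → . * x x], [B → . X], [B → . x e], [X → . e], [X → . x * x], [X → . x B], [X → . x D B], [X → x D . B] }  — shift
  I7: { [B → X .] }  — reduce
  I8: { [D → e . e *], [X → e .] }  — shift, reduce
  I9: { [B → . * x x], [B → . X], [B → . x e], [B → x . e], [D → . e e *], [X → . e], [X → . x * x], [X → . x B], [X → . x D B], [X → x . * x], [X → x . B], [X → x . D B] }  — shift
  I10: { [B → x e .], [D → e . e *], [X → e .] }  — shift, 2 reduces
  I11: { [D → e e . *] }  — shift
  I12: { [D → e e * .] }  — reduce
  I13: { [B → * . x x] }  — shift
  I14: { [X → x D B .] }  — reduce
  I15: { [B → * x . x] }  — shift
  I16: { [B → * x x .] }  — reduce
  I17: { [B → * x . x], [X → x * x .] }  — shift, reduce

I10 contains complete items [B → x e .], [X → e .] — reduce-reduce conflict.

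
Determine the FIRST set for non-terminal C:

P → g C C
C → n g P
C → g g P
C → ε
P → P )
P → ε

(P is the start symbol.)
{ 'g', 'n', ε }

To compute FIRST(C), examine every production with C on the left-hand side, reading each right-hand side left to right until a non-nullable symbol is reached.

From C → n g P:
  - n is a terminal: add 'n' and stop
From C → g g P:
  - g is a terminal: add 'g' and stop
From C → ε:
  - ε-production, so ε ∈ FIRST(C)

Collecting: FIRST(C) = { 'g', 'n', ε }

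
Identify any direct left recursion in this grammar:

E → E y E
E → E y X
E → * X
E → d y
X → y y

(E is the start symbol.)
Yes, E is left-recursive

Direct left recursion occurs when N → N α for some non-terminal N (the right-hand side begins with the left-hand side itself).

E → E y E: LEFT RECURSIVE (starts with E)
E → E y X: LEFT RECURSIVE (starts with E)
E → * X: starts with '*'
E → d y: starts with d
X → y y: starts with y

The grammar has direct left recursion on: E.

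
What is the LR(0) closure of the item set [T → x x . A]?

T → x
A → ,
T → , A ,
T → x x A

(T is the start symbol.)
Start with: [T → x x . A]
  [T → x x . A] has the dot before A: add [A → . ,]
No further items can be added.

CLOSURE = { [A → . ,], [T → x x . A] }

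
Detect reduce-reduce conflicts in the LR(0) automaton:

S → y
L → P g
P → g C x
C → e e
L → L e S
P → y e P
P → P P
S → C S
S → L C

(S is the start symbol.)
No reduce-reduce conflicts

A reduce-reduce conflict occurs when an LR(0) state has two complete items [A → α .] and [B → β .] — both call for a reduction, and with no lookahead the parser cannot choose between them.

Augment with S' → S and build the canonical LR(0) collection (I0 = CLOSURE({[S' → . S]}), then GOTO on every symbol after a dot until no new states appear). It has 21 states:
  I0: { [C → . e e], [L → . L e S], [L → . P g], [P → . P P], [P → . g C x], [P → . y e P], [S → . C S], [S → . L C], [S → . y], [S' → . S] }  — shift
  I1: { [C → . e e], [L → . L e S], [L → . P g], [P → . P P], [P → . g C x], [P → . y e P], [S → . C S], [S → . L C], [S → . y], [S → C . S] }  — shift
  I2: { [C → . e e], [L → L . e S], [S → L . C] }  — shift
  I3: { [L → P . g], [P → . P P], [P → . g C x], [P → . y e P], [P → P . P] }  — shift
  I4: { [S' → S .] }  — accept
  I5: { [C → e . e] }  — shift
  I6: { [C → . e e], [P → g . C x] }  — shift
  I7: { [P → y . e P], [S → y .] }  — shift, reduce
  I8: { [P → . P P], [P → . g C x], [P → . y e P], [P → y e . P] }  — shift
  I9: { [P → . P P], [P → . g C x], [P → . y e P], [P → P . P], [P → y e P .] }  — shift, reduce
  I10: { [P → y . e P] }  — shift
  I11: { [P → . P P], [P → . g C x], [P → . y e P], [P → P . P], [P → P P .] }  — shift, reduce
  I12: { [P → g C . x] }  — shift
  I13: { [P → g C x .] }  — reduce
  I14: { [C → e e .] }  — reduce
  I15: { [C → . e e], [L → P g .], [P → g . C x] }  — shift, reduce
  I16: { [S → L C .] }  — reduce
  I17: { [C → . e e], [C → e . e], [L → . L e S], [L → . P g], [L → L e . S], [P → . P P], [P → . g C x], [P → . y e P], [S → . C S], [S → . L C], [S → . y] }  — shift
  I18: { [L → L e S .] }  — reduce
  I19: { [C → e . e], [C → e e .] }  — shift, reduce
  I20: { [S → C S .] }  — reduce

No state contains more than one complete item.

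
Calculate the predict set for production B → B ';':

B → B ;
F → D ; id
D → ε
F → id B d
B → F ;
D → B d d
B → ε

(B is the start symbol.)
PREDICT(B → B ';') = (FIRST(RHS) \ {ε}) ∪ (FOLLOW(B) if ε ∈ FIRST(RHS), i.e. RHS ⇒* ε)
FIRST(B) = { ';', 'd', 'id', ε }
FIRST(B ';') = { ';', 'd', 'id' }
ε ∉ FIRST(B ';'), so FOLLOW(B) is not added.
PREDICT(B → B ';') = { ';', 'd', 'id' }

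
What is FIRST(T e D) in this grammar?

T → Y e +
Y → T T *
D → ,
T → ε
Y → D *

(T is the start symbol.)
{ '*', ',', 'e' }

FIRST sets of the non-terminals involved (from the grammar, by fixed-point iteration):
  FIRST(T) = { '*', ',', ε }

To compute FIRST(T e D), process the symbols left to right:
Symbol T is a non-terminal. Add FIRST(T) \ {ε} = { '*', ',' }
T is nullable (ε ∈ FIRST(T)), continue to the next symbol.
Symbol e is a terminal. Add 'e' and stop.
FIRST(T e D) = { '*', ',', 'e' }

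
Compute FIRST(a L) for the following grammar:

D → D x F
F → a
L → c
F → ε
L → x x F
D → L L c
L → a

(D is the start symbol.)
{ 'a' }

To compute FIRST(a L), process the symbols left to right:
Symbol a is a terminal. Add 'a' and stop.
FIRST(a L) = { 'a' }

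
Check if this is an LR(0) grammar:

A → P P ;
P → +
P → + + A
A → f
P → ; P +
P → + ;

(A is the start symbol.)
Augment with A' → A and build the canonical LR(0) collection (I0 = CLOSURE({[A' → . A]}), then GOTO on every symbol after a dot until no new states appear). It has 13 states:
  I0: { [A → . P P ;], [A → . f], [A' → . A], [P → . + + A], [P → . + ;], [P → . +], [P → . ; P +] }  — shift
  I1: { [P → + . + A], [P → + . ;], [P → + .] }  — shift, reduce
  I2: { [P → . + + A], [P → . + ;], [P → . +], [P → . ; P +], [P → ; . P +] }  — shift
  I3: { [A' → A .] }  — accept
  I4: { [A → P . P ;], [P → . + + A], [P → . + ;], [P → . +], [P → . ; P +] }  — shift
  I5: { [A → f .] }  — reduce
  I6: { [A → P P . ;] }  — shift
  I7: { [A → P P ; .] }  — reduce
  I8: { [P → ; P . +] }  — shift
  I9: { [P → ; P + .] }  — reduce
  I10: { [A → . P P ;], [A → . f], [P → + + . A], [P → . + + A], [P → . + ;], [P → . +], [P → . ; P +] }  — shift
  I11: { [P → + ; .] }  — reduce
  I12: { [P → + + A .] }  — reduce

Conflict in state I1:
  Shift-reduce conflict between [P → + .] and [P → + . + A]
So the grammar is NOT LR(0).

Answer: No. Shift-reduce conflict between [P → + .] and [P → + . + A]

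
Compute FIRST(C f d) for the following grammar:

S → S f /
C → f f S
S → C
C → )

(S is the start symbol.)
FIRST sets of the non-terminals involved (from the grammar, by fixed-point iteration):
  FIRST(C) = { ')', 'f' }

To compute FIRST(C f d), process the symbols left to right:
Symbol C is a non-terminal. Add FIRST(C) \ {ε} = { ')', 'f' }
C is not nullable (ε ∉ FIRST(C)), so stop here.
FIRST(C f d) = { ')', 'f' }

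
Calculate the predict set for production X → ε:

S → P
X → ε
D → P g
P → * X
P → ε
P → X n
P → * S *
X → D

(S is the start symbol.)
{ $, '*', 'g', 'n' }

PREDICT(X → ε) = (FIRST(RHS) \ {ε}) ∪ (FOLLOW(X) if ε ∈ FIRST(RHS), i.e. RHS ⇒* ε)
The right-hand side is ε (FIRST(ε) = { ε }), so the predict set is FOLLOW(X) = { $, '*', 'g', 'n' }
PREDICT(X → ε) = { $, '*', 'g', 'n' }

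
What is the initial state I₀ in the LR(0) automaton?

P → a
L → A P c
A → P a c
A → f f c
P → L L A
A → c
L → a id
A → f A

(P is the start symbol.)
{ [A → . P a c], [A → . c], [A → . f A], [A → . f f c], [L → . A P c], [L → . a id], [P → . L L A], [P → . a], [P' → . P] }

First, augment the grammar with P' → P
I₀ = CLOSURE({ [P' → . P] }):
  [P' → . P] has the dot before P: add [P → . a], [P → . L L A]
  [P → . L L A] has the dot before L: add [L → . A P c], [L → . a id]
  [L → . A P c] has the dot before A: add [A → . P a c], [A → . f f c], [A → . c], [A → . f A]
No further items can be added.

I₀ = { [A → . P a c], [A → . c], [A → . f A], [A → . f f c], [L → . A P c], [L → . a id], [P → . L L A], [P → . a], [P' → . P] }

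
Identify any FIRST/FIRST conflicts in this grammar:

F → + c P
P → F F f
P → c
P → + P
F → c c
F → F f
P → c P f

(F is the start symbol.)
Yes. F → '+' c P / F → F f on { '+' }; F → c c / F → F f on { 'c' }; P → F F f / P → c on { 'c' }; P → F F f / P → '+' P on { '+' }; P → F F f / P → c P f on { 'c' }; P → c / P → c P f on { 'c' }

A FIRST/FIRST conflict occurs when two productions N → α and N → β for the same non-terminal have FIRST(α) ∩ FIRST(β) ≠ ∅ (with ε ∈ FIRST of a nullable right-hand side, so two nullable alternatives also conflict).

FIRST sets of the non-terminals at (or reachable through a nullable prefix from) the front of some alternative:
  FIRST(F) = { '+', 'c' }

Productions for F:
  F → + c P: FIRST = { '+' }
  F → c c: FIRST = { 'c' }
  F → F f: FIRST = { '+', 'c' }
Productions for P:
  P → F F f: FIRST = { '+', 'c' }
  P → c: FIRST = { 'c' }
  P → + P: FIRST = { '+' }
  P → c P f: FIRST = { 'c' }

Conflict for F: F → + c P and F → F f
  Overlap: { '+' }
Conflict for F: F → c c and F → F f
  Overlap: { 'c' }
Conflict for P: P → F F f and P → c
  Overlap: { 'c' }
Conflict for P: P → F F f and P → + P
  Overlap: { '+' }
Conflict for P: P → F F f and P → c P f
  Overlap: { 'c' }
Conflict for P: P → c and P → c P f
  Overlap: { 'c' }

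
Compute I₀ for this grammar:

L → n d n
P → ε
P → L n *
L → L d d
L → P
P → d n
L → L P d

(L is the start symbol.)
First, augment the grammar with L' → L
I₀ = CLOSURE({ [L' → . L] }):
  [L' → . L] has the dot before L: add [L → . n d n], [L → . L d d], [L → . P], [L → . L P d]
  [L → . P] has the dot before P: add [P → .], [P → . L n *], [P → . d n]
No further items can be added.

I₀ = { [L → . L P d], [L → . L d d], [L → . P], [L → . n d n], [L' → . L], [P → . L n *], [P → . d n], [P → .] }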